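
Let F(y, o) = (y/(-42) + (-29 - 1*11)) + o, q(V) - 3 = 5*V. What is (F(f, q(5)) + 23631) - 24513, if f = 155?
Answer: -37703/42 ≈ -897.69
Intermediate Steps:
q(V) = 3 + 5*V
F(y, o) = -40 + o - y/42 (F(y, o) = (y*(-1/42) + (-29 - 11)) + o = (-y/42 - 40) + o = (-40 - y/42) + o = -40 + o - y/42)
(F(f, q(5)) + 23631) - 24513 = ((-40 + (3 + 5*5) - 1/42*155) + 23631) - 24513 = ((-40 + (3 + 25) - 155/42) + 23631) - 24513 = ((-40 + 28 - 155/42) + 23631) - 24513 = (-659/42 + 23631) - 24513 = 991843/42 - 24513 = -37703/42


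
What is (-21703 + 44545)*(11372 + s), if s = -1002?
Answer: 236871540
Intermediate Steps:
(-21703 + 44545)*(11372 + s) = (-21703 + 44545)*(11372 - 1002) = 22842*10370 = 236871540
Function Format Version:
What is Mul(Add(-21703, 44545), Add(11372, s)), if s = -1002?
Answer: 236871540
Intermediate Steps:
Mul(Add(-21703, 44545), Add(11372, s)) = Mul(Add(-21703, 44545), Add(11372, -1002)) = Mul(22842, 10370) = 236871540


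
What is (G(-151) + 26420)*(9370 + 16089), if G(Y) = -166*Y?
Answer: 1310782074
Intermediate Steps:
(G(-151) + 26420)*(9370 + 16089) = (-166*(-151) + 26420)*(9370 + 16089) = (25066 + 26420)*25459 = 51486*25459 = 1310782074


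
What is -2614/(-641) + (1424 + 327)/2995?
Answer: 8951321/1919795 ≈ 4.6626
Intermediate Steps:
-2614/(-641) + (1424 + 327)/2995 = -2614*(-1/641) + 1751*(1/2995) = 2614/641 + 1751/2995 = 8951321/1919795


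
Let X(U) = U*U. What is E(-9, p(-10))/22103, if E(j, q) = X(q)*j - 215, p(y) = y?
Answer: -1115/22103 ≈ -0.050446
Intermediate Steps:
X(U) = U**2
E(j, q) = -215 + j*q**2 (E(j, q) = q**2*j - 215 = j*q**2 - 215 = -215 + j*q**2)
E(-9, p(-10))/22103 = (-215 - 9*(-10)**2)/22103 = (-215 - 9*100)*(1/22103) = (-215 - 900)*(1/22103) = -1115*1/22103 = -1115/22103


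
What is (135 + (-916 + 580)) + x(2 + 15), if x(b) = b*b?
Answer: 88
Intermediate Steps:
x(b) = b²
(135 + (-916 + 580)) + x(2 + 15) = (135 + (-916 + 580)) + (2 + 15)² = (135 - 336) + 17² = -201 + 289 = 88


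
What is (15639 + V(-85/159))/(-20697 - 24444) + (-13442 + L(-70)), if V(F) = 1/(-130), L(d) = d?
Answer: -79294908029/5868330 ≈ -13512.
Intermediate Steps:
V(F) = -1/130
(15639 + V(-85/159))/(-20697 - 24444) + (-13442 + L(-70)) = (15639 - 1/130)/(-20697 - 24444) + (-13442 - 70) = (2033069/130)/(-45141) - 13512 = (2033069/130)*(-1/45141) - 13512 = -2033069/5868330 - 13512 = -79294908029/5868330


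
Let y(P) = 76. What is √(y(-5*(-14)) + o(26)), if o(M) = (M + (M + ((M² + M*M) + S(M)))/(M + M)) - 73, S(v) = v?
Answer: 2*√14 ≈ 7.4833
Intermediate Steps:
o(M) = -73 + M + (2*M + 2*M²)/(2*M) (o(M) = (M + (M + ((M² + M*M) + M))/(M + M)) - 73 = (M + (M + ((M² + M²) + M))/((2*M))) - 73 = (M + (M + (2*M² + M))*(1/(2*M))) - 73 = (M + (M + (M + 2*M²))*(1/(2*M))) - 73 = (M + (2*M + 2*M²)*(1/(2*M))) - 73 = (M + (2*M + 2*M²)/(2*M)) - 73 = -73 + M + (2*M + 2*M²)/(2*M))
√(y(-5*(-14)) + o(26)) = √(76 + (-72 + 2*26)) = √(76 + (-72 + 52)) = √(76 - 20) = √56 = 2*√14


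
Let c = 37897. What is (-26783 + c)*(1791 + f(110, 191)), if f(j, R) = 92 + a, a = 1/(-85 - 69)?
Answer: 1611424417/77 ≈ 2.0928e+7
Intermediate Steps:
a = -1/154 (a = 1/(-154) = -1/154 ≈ -0.0064935)
f(j, R) = 14167/154 (f(j, R) = 92 - 1/154 = 14167/154)
(-26783 + c)*(1791 + f(110, 191)) = (-26783 + 37897)*(1791 + 14167/154) = 11114*(289981/154) = 1611424417/77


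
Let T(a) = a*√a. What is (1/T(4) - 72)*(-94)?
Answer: 27025/4 ≈ 6756.3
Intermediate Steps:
T(a) = a^(3/2)
(1/T(4) - 72)*(-94) = (1/(4^(3/2)) - 72)*(-94) = (1/8 - 72)*(-94) = (⅛ - 72)*(-94) = -575/8*(-94) = 27025/4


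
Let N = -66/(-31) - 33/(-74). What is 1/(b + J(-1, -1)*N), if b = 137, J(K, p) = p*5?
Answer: 2294/284743 ≈ 0.0080564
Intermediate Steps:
J(K, p) = 5*p
N = 5907/2294 (N = -66*(-1/31) - 33*(-1/74) = 66/31 + 33/74 = 5907/2294 ≈ 2.5750)
1/(b + J(-1, -1)*N) = 1/(137 + (5*(-1))*(5907/2294)) = 1/(137 - 5*5907/2294) = 1/(137 - 29535/2294) = 1/(284743/2294) = 2294/284743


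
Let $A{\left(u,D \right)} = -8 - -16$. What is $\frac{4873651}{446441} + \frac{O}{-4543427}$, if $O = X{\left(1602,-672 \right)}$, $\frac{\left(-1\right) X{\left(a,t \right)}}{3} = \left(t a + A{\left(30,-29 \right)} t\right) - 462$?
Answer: $\frac{2956202633513}{289767441901} \approx 10.202$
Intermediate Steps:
$A{\left(u,D \right)} = 8$ ($A{\left(u,D \right)} = -8 + 16 = 8$)
$X{\left(a,t \right)} = 1386 - 24 t - 3 a t$ ($X{\left(a,t \right)} = - 3 \left(\left(t a + 8 t\right) - 462\right) = - 3 \left(\left(a t + 8 t\right) - 462\right) = - 3 \left(\left(8 t + a t\right) - 462\right) = - 3 \left(-462 + 8 t + a t\right) = 1386 - 24 t - 3 a t$)
$O = 3247146$ ($O = 1386 - -16128 - 4806 \left(-672\right) = 1386 + 16128 + 3229632 = 3247146$)
$\frac{4873651}{446441} + \frac{O}{-4543427} = \frac{4873651}{446441} + \frac{3247146}{-4543427} = 4873651 \cdot \frac{1}{446441} + 3247146 \left(- \frac{1}{4543427}\right) = \frac{4873651}{446441} - \frac{463878}{649061} = \frac{2956202633513}{289767441901}$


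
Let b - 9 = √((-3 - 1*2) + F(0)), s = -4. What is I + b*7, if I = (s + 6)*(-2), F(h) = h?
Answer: 59 + 7*I*√5 ≈ 59.0 + 15.652*I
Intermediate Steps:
b = 9 + I*√5 (b = 9 + √((-3 - 1*2) + 0) = 9 + √((-3 - 2) + 0) = 9 + √(-5 + 0) = 9 + √(-5) = 9 + I*√5 ≈ 9.0 + 2.2361*I)
I = -4 (I = (-4 + 6)*(-2) = 2*(-2) = -4)
I + b*7 = -4 + (9 + I*√5)*7 = -4 + (63 + 7*I*√5) = 59 + 7*I*√5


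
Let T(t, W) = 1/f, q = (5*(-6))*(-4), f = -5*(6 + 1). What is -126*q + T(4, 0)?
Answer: -529201/35 ≈ -15120.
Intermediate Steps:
f = -35 (f = -5*7 = -35)
q = 120 (q = -30*(-4) = 120)
T(t, W) = -1/35 (T(t, W) = 1/(-35) = -1/35)
-126*q + T(4, 0) = -126*120 - 1/35 = -15120 - 1/35 = -529201/35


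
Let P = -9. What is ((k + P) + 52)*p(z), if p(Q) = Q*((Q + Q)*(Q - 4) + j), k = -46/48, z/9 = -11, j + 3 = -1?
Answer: -339462915/4 ≈ -8.4866e+7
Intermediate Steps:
j = -4 (j = -3 - 1 = -4)
z = -99 (z = 9*(-11) = -99)
k = -23/24 (k = -46*1/48 = -23/24 ≈ -0.95833)
p(Q) = Q*(-4 + 2*Q*(-4 + Q)) (p(Q) = Q*((Q + Q)*(Q - 4) - 4) = Q*((2*Q)*(-4 + Q) - 4) = Q*(2*Q*(-4 + Q) - 4) = Q*(-4 + 2*Q*(-4 + Q)))
((k + P) + 52)*p(z) = ((-23/24 - 9) + 52)*(2*(-99)*(-2 + (-99)² - 4*(-99))) = (-239/24 + 52)*(2*(-99)*(-2 + 9801 + 396)) = 1009*(2*(-99)*10195)/24 = (1009/24)*(-2018610) = -339462915/4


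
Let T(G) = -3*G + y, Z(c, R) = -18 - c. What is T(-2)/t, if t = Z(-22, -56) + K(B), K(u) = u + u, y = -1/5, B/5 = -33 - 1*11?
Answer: -29/2180 ≈ -0.013303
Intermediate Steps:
B = -220 (B = 5*(-33 - 1*11) = 5*(-33 - 11) = 5*(-44) = -220)
y = -⅕ (y = -1*⅕ = -⅕ ≈ -0.20000)
K(u) = 2*u
T(G) = -⅕ - 3*G (T(G) = -3*G - ⅕ = -⅕ - 3*G)
t = -436 (t = (-18 - 1*(-22)) + 2*(-220) = (-18 + 22) - 440 = 4 - 440 = -436)
T(-2)/t = (-⅕ - 3*(-2))/(-436) = (-⅕ + 6)*(-1/436) = (29/5)*(-1/436) = -29/2180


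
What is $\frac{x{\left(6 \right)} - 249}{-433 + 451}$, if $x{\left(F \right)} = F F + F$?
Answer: $- \frac{23}{2} \approx -11.5$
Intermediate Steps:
$x{\left(F \right)} = F + F^{2}$ ($x{\left(F \right)} = F^{2} + F = F + F^{2}$)
$\frac{x{\left(6 \right)} - 249}{-433 + 451} = \frac{6 \left(1 + 6\right) - 249}{-433 + 451} = \frac{6 \cdot 7 - 249}{18} = \left(42 - 249\right) \frac{1}{18} = \left(-207\right) \frac{1}{18} = - \frac{23}{2}$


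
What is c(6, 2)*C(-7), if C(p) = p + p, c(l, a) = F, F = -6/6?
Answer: 14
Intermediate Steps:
F = -1 (F = -6*⅙ = -1)
c(l, a) = -1
C(p) = 2*p
c(6, 2)*C(-7) = -2*(-7) = -1*(-14) = 14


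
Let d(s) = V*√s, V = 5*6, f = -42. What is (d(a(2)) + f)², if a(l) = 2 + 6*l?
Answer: 14364 - 2520*√14 ≈ 4935.0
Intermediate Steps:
V = 30
d(s) = 30*√s
(d(a(2)) + f)² = (30*√(2 + 6*2) - 42)² = (30*√(2 + 12) - 42)² = (30*√14 - 42)² = (-42 + 30*√14)²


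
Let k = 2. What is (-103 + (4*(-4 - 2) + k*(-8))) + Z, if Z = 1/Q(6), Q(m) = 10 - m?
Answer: -571/4 ≈ -142.75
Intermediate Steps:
Z = 1/4 (Z = 1/(10 - 1*6) = 1/(10 - 6) = 1/4 ≈ 0.25000)
(-103 + (4*(-4 - 2) + k*(-8))) + Z = (-103 + (4*(-4 - 2) + 2*(-8))) + 1/4 = (-103 + (4*(-6) - 16)) + 1/4 = (-103 + (-24 - 16)) + 1/4 = (-103 - 40) + 1/4 = -143 + 1/4 = -571/4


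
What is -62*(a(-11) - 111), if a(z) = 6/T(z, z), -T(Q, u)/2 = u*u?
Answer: 832908/121 ≈ 6883.5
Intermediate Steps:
T(Q, u) = -2*u² (T(Q, u) = -2*u*u = -2*u²)
a(z) = -3/z² (a(z) = 6/((-2*z²)) = 6*(-1/(2*z²)) = -3/z²)
-62*(a(-11) - 111) = -62*(-3/(-11)² - 111) = -62*(-3*1/121 - 111) = -62*(-3/121 - 111) = -62*(-13434/121) = 832908/121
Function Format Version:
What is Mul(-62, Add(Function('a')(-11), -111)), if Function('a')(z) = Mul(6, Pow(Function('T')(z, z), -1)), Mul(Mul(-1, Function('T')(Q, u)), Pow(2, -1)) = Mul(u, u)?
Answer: Rational(832908, 121) ≈ 6883.5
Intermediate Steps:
Function('T')(Q, u) = Mul(-2, Pow(u, 2)) (Function('T')(Q, u) = Mul(-2, Mul(u, u)) = Mul(-2, Pow(u, 2)))
Function('a')(z) = Mul(-3, Pow(z, -2)) (Function('a')(z) = Mul(6, Pow(Mul(-2, Pow(z, 2)), -1)) = Mul(6, Mul(Rational(-1, 2), Pow(z, -2))) = Mul(-3, Pow(z, -2)))
Mul(-62, Add(Function('a')(-11), -111)) = Mul(-62, Add(Mul(-3, Pow(-11, -2)), -111)) = Mul(-62, Add(Mul(-3, Rational(1, 121)), -111)) = Mul(-62, Add(Rational(-3, 121), -111)) = Mul(-62, Rational(-13434, 121)) = Rational(832908, 121)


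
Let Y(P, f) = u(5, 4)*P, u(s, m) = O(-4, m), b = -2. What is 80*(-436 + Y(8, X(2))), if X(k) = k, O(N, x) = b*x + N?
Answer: -42560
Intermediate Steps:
O(N, x) = N - 2*x (O(N, x) = -2*x + N = N - 2*x)
u(s, m) = -4 - 2*m
Y(P, f) = -12*P (Y(P, f) = (-4 - 2*4)*P = (-4 - 8)*P = -12*P)
80*(-436 + Y(8, X(2))) = 80*(-436 - 12*8) = 80*(-436 - 96) = 80*(-532) = -42560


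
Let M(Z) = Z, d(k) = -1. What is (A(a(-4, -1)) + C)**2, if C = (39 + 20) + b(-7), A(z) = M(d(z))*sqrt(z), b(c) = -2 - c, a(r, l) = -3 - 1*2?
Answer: (64 - I*sqrt(5))**2 ≈ 4091.0 - 286.22*I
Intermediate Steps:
a(r, l) = -5 (a(r, l) = -3 - 2 = -5)
A(z) = -sqrt(z)
C = 64 (C = (39 + 20) + (-2 - 1*(-7)) = 59 + (-2 + 7) = 59 + 5 = 64)
(A(a(-4, -1)) + C)**2 = (-sqrt(-5) + 64)**2 = (-I*sqrt(5) + 64)**2 = (64 - I*sqrt(5))**2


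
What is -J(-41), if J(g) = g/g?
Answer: -1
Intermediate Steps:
J(g) = 1
-J(-41) = -1*1 = -1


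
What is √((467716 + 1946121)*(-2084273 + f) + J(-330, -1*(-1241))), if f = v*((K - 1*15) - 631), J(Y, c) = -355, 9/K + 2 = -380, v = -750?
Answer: 3*I*√15652572745876679/191 ≈ 1.9651e+6*I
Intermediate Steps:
K = -9/382 (K = 9/(-2 - 380) = 9/(-382) = 9*(-1/382) = -9/382 ≈ -0.023560)
f = 92542875/191 (f = -750*((-9/382 - 1*15) - 631) = -750*((-9/382 - 15) - 631) = -750*(-5739/382 - 631) = -750*(-246781/382) = 92542875/191 ≈ 4.8452e+5)
√((467716 + 1946121)*(-2084273 + f) + J(-330, -1*(-1241))) = √((467716 + 1946121)*(-2084273 + 92542875/191) - 355) = √(2413837*(-305553268/191) - 355) = √(-737555783769316/191 - 355) = √(-737555783837121/191) = 3*I*√15652572745876679/191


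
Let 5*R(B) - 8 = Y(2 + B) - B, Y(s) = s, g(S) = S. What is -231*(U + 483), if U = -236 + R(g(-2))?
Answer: -57519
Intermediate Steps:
R(B) = 2 (R(B) = 8/5 + ((2 + B) - B)/5 = 8/5 + (⅕)*2 = 8/5 + ⅖ = 2)
U = -234 (U = -236 + 2 = -234)
-231*(U + 483) = -231*(-234 + 483) = -231*249 = -57519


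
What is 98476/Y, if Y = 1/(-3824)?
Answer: -376572224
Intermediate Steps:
Y = -1/3824 ≈ -0.00026151
98476/Y = 98476/(-1/3824) = 98476*(-3824) = -376572224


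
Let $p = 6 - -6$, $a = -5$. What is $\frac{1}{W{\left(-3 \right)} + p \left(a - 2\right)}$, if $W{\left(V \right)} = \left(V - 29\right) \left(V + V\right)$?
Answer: $\frac{1}{108} \approx 0.0092593$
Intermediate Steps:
$W{\left(V \right)} = 2 V \left(-29 + V\right)$ ($W{\left(V \right)} = \left(-29 + V\right) 2 V = 2 V \left(-29 + V\right)$)
$p = 12$ ($p = 6 + 6 = 12$)
$\frac{1}{W{\left(-3 \right)} + p \left(a - 2\right)} = \frac{1}{2 \left(-3\right) \left(-29 - 3\right) + 12 \left(-5 - 2\right)} = \frac{1}{2 \left(-3\right) \left(-32\right) + 12 \left(-7\right)} = \frac{1}{192 - 84} = \frac{1}{108}$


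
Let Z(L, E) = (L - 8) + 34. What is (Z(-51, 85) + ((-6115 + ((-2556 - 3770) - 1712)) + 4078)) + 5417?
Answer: -4683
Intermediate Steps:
Z(L, E) = 26 + L (Z(L, E) = (-8 + L) + 34 = 26 + L)
(Z(-51, 85) + ((-6115 + ((-2556 - 3770) - 1712)) + 4078)) + 5417 = ((26 - 51) + ((-6115 + ((-2556 - 3770) - 1712)) + 4078)) + 5417 = (-25 + ((-6115 + (-6326 - 1712)) + 4078)) + 5417 = (-25 + ((-6115 - 8038) + 4078)) + 5417 = (-25 + (-14153 + 4078)) + 5417 = (-25 - 10075) + 5417 = -10100 + 5417 = -4683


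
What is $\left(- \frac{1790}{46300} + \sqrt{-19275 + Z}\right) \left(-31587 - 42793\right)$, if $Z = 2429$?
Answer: $\frac{1331402}{463} - 74380 i \sqrt{16846} \approx 2875.6 - 9.6539 \cdot 10^{6} i$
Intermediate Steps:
$\left(- \frac{1790}{46300} + \sqrt{-19275 + Z}\right) \left(-31587 - 42793\right) = \left(- \frac{1790}{46300} + \sqrt{-19275 + 2429}\right) \left(-31587 - 42793\right) = \left(\left(-1790\right) \frac{1}{46300} + \sqrt{-16846}\right) \left(-74380\right) = \left(- \frac{179}{4630} + i \sqrt{16846}\right) \left(-74380\right) = \frac{1331402}{463} - 74380 i \sqrt{16846}$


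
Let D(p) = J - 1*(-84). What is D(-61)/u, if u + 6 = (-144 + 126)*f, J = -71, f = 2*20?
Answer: -13/726 ≈ -0.017906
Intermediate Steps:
f = 40
D(p) = 13 (D(p) = -71 - 1*(-84) = -71 + 84 = 13)
u = -726 (u = -6 + (-144 + 126)*40 = -6 - 18*40 = -6 - 720 = -726)
D(-61)/u = 13/(-726) = 13*(-1/726) = -13/726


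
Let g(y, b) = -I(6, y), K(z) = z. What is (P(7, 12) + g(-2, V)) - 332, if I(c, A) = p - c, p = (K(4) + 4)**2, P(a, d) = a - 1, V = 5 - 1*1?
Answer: -384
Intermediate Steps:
V = 4 (V = 5 - 1 = 4)
P(a, d) = -1 + a
p = 64 (p = (4 + 4)**2 = 8**2 = 64)
I(c, A) = 64 - c
g(y, b) = -58 (g(y, b) = -(64 - 1*6) = -(64 - 6) = -1*58 = -58)
(P(7, 12) + g(-2, V)) - 332 = ((-1 + 7) - 58) - 332 = (6 - 58) - 332 = -52 - 332 = -384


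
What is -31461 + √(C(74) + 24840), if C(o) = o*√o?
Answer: -31461 + √(24840 + 74*√74) ≈ -31301.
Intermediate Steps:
C(o) = o^(3/2)
-31461 + √(C(74) + 24840) = -31461 + √(74^(3/2) + 24840) = -31461 + √(74*√74 + 24840) = -31461 + √(24840 + 74*√74)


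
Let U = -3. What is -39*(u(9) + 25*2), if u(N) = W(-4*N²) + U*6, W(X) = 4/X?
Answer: -33683/27 ≈ -1247.5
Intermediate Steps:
u(N) = -18 - 1/N² (u(N) = 4/((-4*N²)) - 3*6 = 4*(-1/(4*N²)) - 18 = -1/N² - 18 = -18 - 1/N²)
-39*(u(9) + 25*2) = -39*((-18 - 1/9²) + 25*2) = -39*((-18 - 1*1/81) + 50) = -39*((-18 - 1/81) + 50) = -39*(-1459/81 + 50) = -39*2591/81 = -33683/27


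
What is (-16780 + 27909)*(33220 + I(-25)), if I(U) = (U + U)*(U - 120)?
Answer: 450390630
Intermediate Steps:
I(U) = 2*U*(-120 + U) (I(U) = (2*U)*(-120 + U) = 2*U*(-120 + U))
(-16780 + 27909)*(33220 + I(-25)) = (-16780 + 27909)*(33220 + 2*(-25)*(-120 - 25)) = 11129*(33220 + 2*(-25)*(-145)) = 11129*(33220 + 7250) = 11129*40470 = 450390630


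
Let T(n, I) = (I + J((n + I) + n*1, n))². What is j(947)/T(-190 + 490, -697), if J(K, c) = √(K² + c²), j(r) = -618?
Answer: -30138727/12442080000 - 71791*√99409/12442080000 ≈ -0.0042416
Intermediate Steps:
T(n, I) = (I + √(n² + (I + 2*n)²))² (T(n, I) = (I + √(((n + I) + n*1)² + n²))² = (I + √(((I + n) + n)² + n²))² = (I + √((I + 2*n)² + n²))² = (I + √(n² + (I + 2*n)²))²)
j(947)/T(-190 + 490, -697) = -618/(-697 + √((-190 + 490)² + (-697 + 2*(-190 + 490))²))² = -618/(-697 + √(300² + (-697 + 2*300)²))² = -618/(-697 + √(90000 + (-697 + 600)²))² = -618/(-697 + √(90000 + (-97)²))² = -618/(-697 + √(90000 + 9409))² = -618/(-697 + √99409)²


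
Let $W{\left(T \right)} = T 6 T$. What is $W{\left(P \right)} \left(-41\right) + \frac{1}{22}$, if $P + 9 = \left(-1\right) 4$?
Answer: $- \frac{914627}{22} \approx -41574.0$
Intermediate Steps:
$P = -13$ ($P = -9 - 4 = -13$)
$W{\left(T \right)} = 6 T^{2}$ ($W{\left(T \right)} = 6 T T = 6 T^{2}$)
$W{\left(P \right)} \left(-41\right) + \frac{1}{22} = 6 \left(-13\right)^{2} \left(-41\right) + \frac{1}{22} = 6 \cdot 169 \left(-41\right) + \frac{1}{22} = 1014 \left(-41\right) + \frac{1}{22} = -41574 + \frac{1}{22} = - \frac{914627}{22}$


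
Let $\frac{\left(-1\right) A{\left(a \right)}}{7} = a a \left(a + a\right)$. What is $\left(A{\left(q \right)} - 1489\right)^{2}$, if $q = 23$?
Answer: $29524517929$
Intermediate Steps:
$A{\left(a \right)} = - 14 a^{3}$ ($A{\left(a \right)} = - 7 a a \left(a + a\right) = - 7 a a 2 a = - 7 a 2 a^{2} = - 7 \cdot 2 a^{3} = - 14 a^{3}$)
$\left(A{\left(q \right)} - 1489\right)^{2} = \left(- 14 \cdot 23^{3} - 1489\right)^{2} = \left(\left(-14\right) 12167 - 1489\right)^{2} = \left(-170338 - 1489\right)^{2} = \left(-171827\right)^{2} = 29524517929$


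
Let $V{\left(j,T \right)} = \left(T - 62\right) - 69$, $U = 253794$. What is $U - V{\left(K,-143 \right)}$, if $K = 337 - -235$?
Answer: $254068$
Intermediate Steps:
$K = 572$ ($K = 337 + 235 = 572$)
$V{\left(j,T \right)} = -131 + T$ ($V{\left(j,T \right)} = \left(-62 + T\right) - 69 = -131 + T$)
$U - V{\left(K,-143 \right)} = 253794 - \left(-131 - 143\right) = 253794 - -274 = 253794 + 274 = 254068$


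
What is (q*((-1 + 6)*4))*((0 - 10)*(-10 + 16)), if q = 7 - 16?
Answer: 10800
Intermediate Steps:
q = -9
(q*((-1 + 6)*4))*((0 - 10)*(-10 + 16)) = (-9*(-1 + 6)*4)*((0 - 10)*(-10 + 16)) = (-45*4)*(-10*6) = -9*20*(-60) = -180*(-60) = 10800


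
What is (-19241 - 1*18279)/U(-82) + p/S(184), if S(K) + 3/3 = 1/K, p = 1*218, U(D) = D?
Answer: 1788488/7503 ≈ 238.37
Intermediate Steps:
p = 218
S(K) = -1 + 1/K
(-19241 - 1*18279)/U(-82) + p/S(184) = (-19241 - 1*18279)/(-82) + 218/(((1 - 1*184)/184)) = (-19241 - 18279)*(-1/82) + 218/(((1 - 184)/184)) = -37520*(-1/82) + 218/(((1/184)*(-183))) = 18760/41 + 218/(-183/184) = 18760/41 + 218*(-184/183) = 18760/41 - 40112/183 = 1788488/7503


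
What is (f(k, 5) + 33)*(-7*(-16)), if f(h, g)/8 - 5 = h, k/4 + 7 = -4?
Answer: -31248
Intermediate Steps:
k = -44 (k = -28 + 4*(-4) = -28 - 16 = -44)
f(h, g) = 40 + 8*h
(f(k, 5) + 33)*(-7*(-16)) = ((40 + 8*(-44)) + 33)*(-7*(-16)) = ((40 - 352) + 33)*112 = (-312 + 33)*112 = -279*112 = -31248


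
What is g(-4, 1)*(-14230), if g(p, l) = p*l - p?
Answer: 0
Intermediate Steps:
g(p, l) = -p + l*p (g(p, l) = l*p - p = -p + l*p)
g(-4, 1)*(-14230) = -4*(-1 + 1)*(-14230) = -4*0*(-14230) = 0*(-14230) = 0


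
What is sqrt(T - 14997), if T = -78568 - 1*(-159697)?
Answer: 6*sqrt(1837) ≈ 257.16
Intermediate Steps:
T = 81129 (T = -78568 + 159697 = 81129)
sqrt(T - 14997) = sqrt(81129 - 14997) = sqrt(66132) = 6*sqrt(1837)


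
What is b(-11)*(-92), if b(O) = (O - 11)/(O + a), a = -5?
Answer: -253/2 ≈ -126.50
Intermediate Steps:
b(O) = (-11 + O)/(-5 + O) (b(O) = (O - 11)/(O - 5) = (-11 + O)/(-5 + O))
b(-11)*(-92) = ((-11 - 11)/(-5 - 11))*(-92) = (-22/(-16))*(-92) = -1/16*(-22)*(-92) = (11/8)*(-92) = -253/2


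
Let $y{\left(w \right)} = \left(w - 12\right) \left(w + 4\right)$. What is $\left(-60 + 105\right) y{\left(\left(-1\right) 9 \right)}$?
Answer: $4725$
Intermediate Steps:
$y{\left(w \right)} = \left(-12 + w\right) \left(4 + w\right)$
$\left(-60 + 105\right) y{\left(\left(-1\right) 9 \right)} = \left(-60 + 105\right) \left(-48 + \left(\left(-1\right) 9\right)^{2} - 8 \left(\left(-1\right) 9\right)\right) = 45 \left(-48 + \left(-9\right)^{2} - -72\right) = 45 \left(-48 + 81 + 72\right) = 45 \cdot 105 = 4725$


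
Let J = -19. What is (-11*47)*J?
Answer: 9823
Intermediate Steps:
(-11*47)*J = -11*47*(-19) = -517*(-19) = 9823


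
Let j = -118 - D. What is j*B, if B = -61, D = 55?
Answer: 10553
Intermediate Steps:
j = -173 (j = -118 - 1*55 = -118 - 55 = -173)
j*B = -173*(-61) = 10553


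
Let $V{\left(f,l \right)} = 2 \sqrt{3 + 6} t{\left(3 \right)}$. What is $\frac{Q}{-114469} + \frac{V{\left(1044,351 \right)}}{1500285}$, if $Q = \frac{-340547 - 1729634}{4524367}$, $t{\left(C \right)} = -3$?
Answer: $- \frac{2072111429543}{258999083539281685} \approx -8.0005 \cdot 10^{-6}$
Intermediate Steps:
$Q = - \frac{2070181}{4524367}$ ($Q = \left(-2070181\right) \frac{1}{4524367} = - \frac{2070181}{4524367} \approx -0.45756$)
$V{\left(f,l \right)} = -18$ ($V{\left(f,l \right)} = 2 \sqrt{3 + 6} \left(-3\right) = 2 \sqrt{9} \left(-3\right) = 2 \cdot 3 \left(-3\right) = 6 \left(-3\right) = -18$)
$\frac{Q}{-114469} + \frac{V{\left(1044,351 \right)}}{1500285} = - \frac{2070181}{4524367 \left(-114469\right)} - \frac{18}{1500285} = \left(- \frac{2070181}{4524367}\right) \left(- \frac{1}{114469}\right) - \frac{6}{500095} = \frac{2070181}{517899766123} - \frac{6}{500095} = - \frac{2072111429543}{258999083539281685}$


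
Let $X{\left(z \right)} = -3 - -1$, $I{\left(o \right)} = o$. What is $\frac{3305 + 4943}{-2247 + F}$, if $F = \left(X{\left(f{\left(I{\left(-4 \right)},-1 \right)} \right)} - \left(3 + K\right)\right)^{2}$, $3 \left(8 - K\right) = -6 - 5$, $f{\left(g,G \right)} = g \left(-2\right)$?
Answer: $- \frac{74232}{17723} \approx -4.1885$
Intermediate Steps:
$f{\left(g,G \right)} = - 2 g$
$K = \frac{35}{3}$ ($K = 8 - \frac{-6 - 5}{3} = 8 - - \frac{11}{3} = 8 + \frac{11}{3} = \frac{35}{3} \approx 11.667$)
$X{\left(z \right)} = -2$ ($X{\left(z \right)} = -3 + 1 = -2$)
$F = \frac{2500}{9}$ ($F = \left(-2 - \frac{44}{3}\right)^{2} = \left(- \frac{50}{3}\right)^{2} = \frac{2500}{9} \approx 277.78$)
$\frac{3305 + 4943}{-2247 + F} = \frac{3305 + 4943}{-2247 + \frac{2500}{9}} = \frac{8248}{- \frac{17723}{9}} = 8248 \left(- \frac{9}{17723}\right) = - \frac{74232}{17723}$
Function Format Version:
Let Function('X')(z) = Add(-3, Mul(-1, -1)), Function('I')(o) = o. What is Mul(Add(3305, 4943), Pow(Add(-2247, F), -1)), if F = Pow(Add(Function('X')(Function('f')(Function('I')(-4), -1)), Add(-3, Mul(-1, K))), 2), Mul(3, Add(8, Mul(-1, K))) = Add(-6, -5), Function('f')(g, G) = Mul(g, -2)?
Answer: Rational(-74232, 17723) ≈ -4.1885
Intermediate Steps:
Function('f')(g, G) = Mul(-2, g)
K = Rational(35, 3) (K = Add(8, Mul(Rational(-1, 3), Add(-6, -5))) = Add(8, Mul(Rational(-1, 3), -11)) = Add(8, Rational(11, 3)) = Rational(35, 3) ≈ 11.667)
Function('X')(z) = -2 (Function('X')(z) = Add(-3, 1) = -2)
F = Rational(2500, 9) (F = Pow(Add(-2, Add(-3, Mul(-1, Rational(35, 3)))), 2) = Pow(Add(-2, Add(-3, Rational(-35, 3))), 2) = Pow(Add(-2, Rational(-44, 3)), 2) = Pow(Rational(-50, 3), 2) = Rational(2500, 9) ≈ 277.78)
Mul(Add(3305, 4943), Pow(Add(-2247, F), -1)) = Mul(Add(3305, 4943), Pow(Add(-2247, Rational(2500, 9)), -1)) = Mul(8248, Pow(Rational(-17723, 9), -1)) = Mul(8248, Rational(-9, 17723)) = Rational(-74232, 17723)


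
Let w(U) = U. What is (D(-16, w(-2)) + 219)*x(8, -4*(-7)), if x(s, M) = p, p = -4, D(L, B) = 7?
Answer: -904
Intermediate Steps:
x(s, M) = -4
(D(-16, w(-2)) + 219)*x(8, -4*(-7)) = (7 + 219)*(-4) = 226*(-4) = -904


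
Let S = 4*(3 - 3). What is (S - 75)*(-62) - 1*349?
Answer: 4301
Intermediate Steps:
S = 0 (S = 4*0 = 0)
(S - 75)*(-62) - 1*349 = (0 - 75)*(-62) - 1*349 = -75*(-62) - 349 = 4650 - 349 = 4301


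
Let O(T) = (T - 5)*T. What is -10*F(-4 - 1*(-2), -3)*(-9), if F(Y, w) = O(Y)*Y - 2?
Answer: -2700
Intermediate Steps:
O(T) = T*(-5 + T) (O(T) = (-5 + T)*T = T*(-5 + T))
F(Y, w) = -2 + Y**2*(-5 + Y) (F(Y, w) = (Y*(-5 + Y))*Y - 2 = Y**2*(-5 + Y) - 2 = -2 + Y**2*(-5 + Y))
-10*F(-4 - 1*(-2), -3)*(-9) = -10*(-2 + (-4 - 1*(-2))**2*(-5 + (-4 - 1*(-2))))*(-9) = -10*(-2 + (-4 + 2)**2*(-5 + (-4 + 2)))*(-9) = -10*(-2 + (-2)**2*(-5 - 2))*(-9) = -10*(-2 + 4*(-7))*(-9) = -10*(-2 - 28)*(-9) = -10*(-30)*(-9) = 300*(-9) = -2700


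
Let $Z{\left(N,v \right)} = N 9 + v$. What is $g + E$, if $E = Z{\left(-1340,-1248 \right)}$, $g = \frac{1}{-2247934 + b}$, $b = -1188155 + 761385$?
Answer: $- \frac{35594960833}{2674704} \approx -13308.0$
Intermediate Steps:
$b = -426770$
$Z{\left(N,v \right)} = v + 9 N$ ($Z{\left(N,v \right)} = 9 N + v = v + 9 N$)
$g = - \frac{1}{2674704}$ ($g = \frac{1}{-2247934 - 426770} = \frac{1}{-2674704} = - \frac{1}{2674704} \approx -3.7387 \cdot 10^{-7}$)
$E = -13308$ ($E = -1248 + 9 \left(-1340\right) = -1248 - 12060 = -13308$)
$g + E = - \frac{1}{2674704} - 13308 = - \frac{35594960833}{2674704}$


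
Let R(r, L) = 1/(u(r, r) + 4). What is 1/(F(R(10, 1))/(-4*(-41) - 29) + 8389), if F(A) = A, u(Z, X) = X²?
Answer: 14040/117781561 ≈ 0.00011920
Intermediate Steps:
R(r, L) = 1/(4 + r²) (R(r, L) = 1/(r² + 4) = 1/(4 + r²))
1/(F(R(10, 1))/(-4*(-41) - 29) + 8389) = 1/(1/((4 + 10²)*(-4*(-41) - 29)) + 8389) = 1/(1/((4 + 100)*(164 - 29)) + 8389) = 1/(1/(104*135) + 8389) = 1/((1/104)*(1/135) + 8389) = 1/(1/14040 + 8389) = 1/(117781561/14040) = 14040/117781561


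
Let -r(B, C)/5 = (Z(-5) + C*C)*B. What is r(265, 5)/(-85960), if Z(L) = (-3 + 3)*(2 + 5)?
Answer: 6625/17192 ≈ 0.38535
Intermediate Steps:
Z(L) = 0 (Z(L) = 0*7 = 0)
r(B, C) = -5*B*C**2 (r(B, C) = -5*(0 + C*C)*B = -5*(0 + C**2)*B = -5*C**2*B = -5*B*C**2)
r(265, 5)/(-85960) = -5*265*5**2/(-85960) = -5*265*25*(-1/85960) = -33125*(-1/85960) = 6625/17192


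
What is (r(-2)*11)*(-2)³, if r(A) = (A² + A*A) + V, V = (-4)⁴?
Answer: -23232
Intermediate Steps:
V = 256
r(A) = 256 + 2*A² (r(A) = (A² + A*A) + 256 = (A² + A²) + 256 = 2*A² + 256 = 256 + 2*A²)
(r(-2)*11)*(-2)³ = ((256 + 2*(-2)²)*11)*(-2)³ = ((256 + 2*4)*11)*(-8) = ((256 + 8)*11)*(-8) = (264*11)*(-8) = 2904*(-8) = -23232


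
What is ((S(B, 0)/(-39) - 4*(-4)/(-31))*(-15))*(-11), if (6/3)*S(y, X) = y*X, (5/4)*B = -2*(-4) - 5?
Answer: -2640/31 ≈ -85.161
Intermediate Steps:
B = 12/5 (B = 4*(-2*(-4) - 5)/5 = 4*(8 - 5)/5 = (⅘)*3 = 12/5 ≈ 2.4000)
S(y, X) = X*y/2 (S(y, X) = (y*X)/2 = (X*y)/2 = X*y/2)
((S(B, 0)/(-39) - 4*(-4)/(-31))*(-15))*(-11) = ((((½)*0*(12/5))/(-39) - 4*(-4)/(-31))*(-15))*(-11) = ((0*(-1/39) + 16*(-1/31))*(-15))*(-11) = ((0 - 16/31)*(-15))*(-11) = -16/31*(-15)*(-11) = (240/31)*(-11) = -2640/31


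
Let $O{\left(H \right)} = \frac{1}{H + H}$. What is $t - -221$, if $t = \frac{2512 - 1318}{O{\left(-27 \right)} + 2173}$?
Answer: $\frac{25996837}{117341} \approx 221.55$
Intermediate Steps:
$O{\left(H \right)} = \frac{1}{2 H}$
$t = \frac{64476}{117341}$ ($t = \frac{2512 - 1318}{\frac{1}{2 \left(-27\right)} + 2173} = \frac{1194}{\frac{1}{2} \left(- \frac{1}{27}\right) + 2173} = \frac{1194}{- \frac{1}{54} + 2173} = \frac{1194}{\frac{117341}{54}} = 1194 \cdot \frac{54}{117341} = \frac{64476}{117341} \approx 0.54948$)
$t - -221 = \frac{64476}{117341} - -221 = \frac{64476}{117341} + 221 = \frac{25996837}{117341}$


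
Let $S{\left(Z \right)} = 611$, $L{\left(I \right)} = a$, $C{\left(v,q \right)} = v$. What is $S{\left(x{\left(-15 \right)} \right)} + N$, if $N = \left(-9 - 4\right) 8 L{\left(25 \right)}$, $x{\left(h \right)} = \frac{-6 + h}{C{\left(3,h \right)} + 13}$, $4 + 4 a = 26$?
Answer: $39$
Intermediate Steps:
$a = \frac{11}{2}$ ($a = -1 + \frac{1}{4} \cdot 26 = -1 + \frac{13}{2} = \frac{11}{2} \approx 5.5$)
$L{\left(I \right)} = \frac{11}{2}$
$x{\left(h \right)} = - \frac{3}{8} + \frac{h}{16}$ ($x{\left(h \right)} = \frac{-6 + h}{3 + 13} = \frac{-6 + h}{16} = \left(-6 + h\right) \frac{1}{16} = - \frac{3}{8} + \frac{h}{16}$)
$N = -572$ ($N = \left(-9 - 4\right) 8 \cdot \frac{11}{2} = \left(-13\right) 8 \cdot \frac{11}{2} = \left(-104\right) \frac{11}{2} = -572$)
$S{\left(x{\left(-15 \right)} \right)} + N = 611 - 572 = 39$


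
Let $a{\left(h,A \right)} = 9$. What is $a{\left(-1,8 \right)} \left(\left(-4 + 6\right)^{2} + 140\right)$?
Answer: $1296$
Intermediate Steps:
$a{\left(-1,8 \right)} \left(\left(-4 + 6\right)^{2} + 140\right) = 9 \left(\left(-4 + 6\right)^{2} + 140\right) = 9 \left(2^{2} + 140\right) = 9 \left(4 + 140\right) = 9 \cdot 144 = 1296$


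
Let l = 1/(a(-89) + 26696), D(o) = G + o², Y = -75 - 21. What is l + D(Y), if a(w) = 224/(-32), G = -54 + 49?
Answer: 245832380/26689 ≈ 9211.0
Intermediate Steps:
G = -5
a(w) = -7 (a(w) = 224*(-1/32) = -7)
Y = -96
D(o) = -5 + o²
l = 1/26689 (l = 1/(-7 + 26696) = 1/26689 ≈ 3.7469e-5)
l + D(Y) = 1/26689 + (-5 + (-96)²) = 1/26689 + (-5 + 9216) = 1/26689 + 9211 = 245832380/26689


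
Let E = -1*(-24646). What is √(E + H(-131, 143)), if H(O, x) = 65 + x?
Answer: 17*√86 ≈ 157.65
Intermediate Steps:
E = 24646
√(E + H(-131, 143)) = √(24646 + (65 + 143)) = √(24646 + 208) = √24854 = 17*√86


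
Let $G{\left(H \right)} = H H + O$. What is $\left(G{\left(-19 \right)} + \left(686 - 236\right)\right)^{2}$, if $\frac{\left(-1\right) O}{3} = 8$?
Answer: $619369$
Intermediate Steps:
$O = -24$ ($O = \left(-3\right) 8 = -24$)
$G{\left(H \right)} = -24 + H^{2}$ ($G{\left(H \right)} = H H - 24 = H^{2} - 24 = -24 + H^{2}$)
$\left(G{\left(-19 \right)} + \left(686 - 236\right)\right)^{2} = \left(\left(-24 + \left(-19\right)^{2}\right) + \left(686 - 236\right)\right)^{2} = \left(\left(-24 + 361\right) + \left(686 - 236\right)\right)^{2} = \left(337 + 450\right)^{2} = 787^{2} = 619369$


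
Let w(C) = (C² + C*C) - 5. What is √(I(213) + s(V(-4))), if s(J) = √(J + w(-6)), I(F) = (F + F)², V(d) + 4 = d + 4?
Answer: √(181476 + 3*√7) ≈ 426.01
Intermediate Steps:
V(d) = d (V(d) = -4 + (d + 4) = -4 + (4 + d) = d)
I(F) = 4*F² (I(F) = (2*F)² = 4*F²)
w(C) = -5 + 2*C² (w(C) = (C² + C²) - 5 = 2*C² - 5 = -5 + 2*C²)
s(J) = √(67 + J) (s(J) = √(J + (-5 + 2*(-6)²)) = √(J + (-5 + 2*36)) = √(J + (-5 + 72)) = √(J + 67) = √(67 + J))
√(I(213) + s(V(-4))) = √(4*213² + √(67 - 4)) = √(4*45369 + √63) = √(181476 + 3*√7)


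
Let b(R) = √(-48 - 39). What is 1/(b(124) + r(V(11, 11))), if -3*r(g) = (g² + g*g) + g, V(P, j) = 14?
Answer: -42/5711 - 9*I*√87/165619 ≈ -0.0073542 - 0.00050686*I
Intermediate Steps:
b(R) = I*√87 (b(R) = √(-87) = I*√87)
r(g) = -2*g²/3 - g/3 (r(g) = -((g² + g*g) + g)/3 = -((g² + g²) + g)/3 = -(2*g² + g)/3 = -(g + 2*g²)/3 = -2*g²/3 - g/3)
1/(b(124) + r(V(11, 11))) = 1/(I*√87 - ⅓*14*(1 + 2*14)) = 1/(I*√87 - ⅓*14*(1 + 28)) = 1/(I*√87 - ⅓*14*29) = 1/(I*√87 - 406/3) = 1/(-406/3 + I*√87)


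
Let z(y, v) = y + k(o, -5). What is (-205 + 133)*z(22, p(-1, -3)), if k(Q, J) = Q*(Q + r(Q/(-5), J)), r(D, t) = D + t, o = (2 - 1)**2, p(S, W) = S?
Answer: -6408/5 ≈ -1281.6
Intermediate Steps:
o = 1 (o = 1**2 = 1)
k(Q, J) = Q*(J + 4*Q/5) (k(Q, J) = Q*(Q + (Q/(-5) + J)) = Q*(Q + (Q*(-1/5) + J)) = Q*(Q + (-Q/5 + J)) = Q*(Q + (J - Q/5)) = Q*(J + 4*Q/5))
z(y, v) = -21/5 + y (z(y, v) = y + (1/5)*1*(4*1 + 5*(-5)) = y + (1/5)*1*(4 - 25) = y + (1/5)*1*(-21) = y - 21/5 = -21/5 + y)
(-205 + 133)*z(22, p(-1, -3)) = (-205 + 133)*(-21/5 + 22) = -72*89/5 = -6408/5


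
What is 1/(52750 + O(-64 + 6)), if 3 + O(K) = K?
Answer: 1/52689 ≈ 1.8979e-5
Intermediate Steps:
O(K) = -3 + K
1/(52750 + O(-64 + 6)) = 1/(52750 + (-3 + (-64 + 6))) = 1/(52750 + (-3 - 58)) = 1/(52750 - 61) = 1/52689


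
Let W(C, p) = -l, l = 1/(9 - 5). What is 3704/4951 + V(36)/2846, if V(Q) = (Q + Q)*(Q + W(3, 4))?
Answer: 11642729/7045273 ≈ 1.6526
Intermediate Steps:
l = ¼ (l = 1/4 = ¼ ≈ 0.25000)
W(C, p) = -¼ (W(C, p) = -1*¼ = -¼)
V(Q) = 2*Q*(-¼ + Q) (V(Q) = (Q + Q)*(Q - ¼) = (2*Q)*(-¼ + Q) = 2*Q*(-¼ + Q))
3704/4951 + V(36)/2846 = 3704/4951 + ((½)*36*(-1 + 4*36))/2846 = 3704*(1/4951) + ((½)*36*(-1 + 144))*(1/2846) = 3704/4951 + ((½)*36*143)*(1/2846) = 3704/4951 + 2574*(1/2846) = 3704/4951 + 1287/1423 = 11642729/7045273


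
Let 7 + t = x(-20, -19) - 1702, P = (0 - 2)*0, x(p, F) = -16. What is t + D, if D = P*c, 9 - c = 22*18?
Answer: -1725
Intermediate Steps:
P = 0 (P = -2*0 = 0)
c = -387 (c = 9 - 22*18 = 9 - 1*396 = 9 - 396 = -387)
D = 0 (D = 0*(-387) = 0)
t = -1725 (t = -7 + (-16 - 1702) = -7 - 1718 = -1725)
t + D = -1725 + 0 = -1725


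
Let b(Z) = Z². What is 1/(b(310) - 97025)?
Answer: -1/925 ≈ -0.0010811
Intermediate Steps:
1/(b(310) - 97025) = 1/(310² - 97025) = 1/(96100 - 97025) = 1/(-925) = -1/925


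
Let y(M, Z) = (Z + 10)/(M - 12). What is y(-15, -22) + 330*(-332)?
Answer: -986036/9 ≈ -1.0956e+5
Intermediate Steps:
y(M, Z) = (10 + Z)/(-12 + M)
y(-15, -22) + 330*(-332) = (10 - 22)/(-12 - 15) + 330*(-332) = -12/(-27) - 109560 = -1/27*(-12) - 109560 = 4/9 - 109560 = -986036/9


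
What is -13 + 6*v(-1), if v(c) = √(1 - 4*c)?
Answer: -13 + 6*√5 ≈ 0.41641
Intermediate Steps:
-13 + 6*v(-1) = -13 + 6*√(1 - 4*(-1)) = -13 + 6*√(1 + 4) = -13 + 6*√5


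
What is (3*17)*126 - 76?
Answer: 6350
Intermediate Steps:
(3*17)*126 - 76 = 51*126 - 76 = 6426 - 76 = 6350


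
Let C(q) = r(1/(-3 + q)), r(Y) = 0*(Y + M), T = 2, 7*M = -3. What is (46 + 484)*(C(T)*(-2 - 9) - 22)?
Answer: -11660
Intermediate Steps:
M = -3/7 (M = (⅐)*(-3) = -3/7 ≈ -0.42857)
r(Y) = 0 (r(Y) = 0*(Y - 3/7) = 0*(-3/7 + Y) = 0)
C(q) = 0
(46 + 484)*(C(T)*(-2 - 9) - 22) = (46 + 484)*(0*(-2 - 9) - 22) = 530*(0*(-11) - 22) = 530*(0 - 22) = 530*(-22) = -11660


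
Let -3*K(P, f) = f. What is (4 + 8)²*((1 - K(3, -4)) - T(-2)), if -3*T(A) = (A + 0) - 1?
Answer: -192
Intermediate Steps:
T(A) = ⅓ - A/3 (T(A) = -((A + 0) - 1)/3 = -(A - 1)/3 = -(-1 + A)/3 = ⅓ - A/3)
K(P, f) = -f/3
(4 + 8)²*((1 - K(3, -4)) - T(-2)) = (4 + 8)²*((1 - (-1)*(-4)/3) - (⅓ - ⅓*(-2))) = 12²*((1 - 1*4/3) - (⅓ + ⅔)) = 144*((1 - 4/3) - 1*1) = 144*(-⅓ - 1) = 144*(-4/3) = -192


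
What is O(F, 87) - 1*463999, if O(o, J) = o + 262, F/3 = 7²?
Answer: -463590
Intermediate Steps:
F = 147 (F = 3*7² = 3*49 = 147)
O(o, J) = 262 + o
O(F, 87) - 1*463999 = (262 + 147) - 1*463999 = 409 - 463999 = -463590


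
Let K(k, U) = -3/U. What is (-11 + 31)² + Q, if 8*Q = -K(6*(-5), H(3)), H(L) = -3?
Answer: 3199/8 ≈ 399.88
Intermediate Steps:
Q = -⅛ (Q = (-(-3)/(-3))/8 = (-(-3)*(-1)/3)/8 = (-1*1)/8 = (⅛)*(-1) = -⅛ ≈ -0.12500)
(-11 + 31)² + Q = (-11 + 31)² - ⅛ = 20² - ⅛ = 400 - ⅛ = 3199/8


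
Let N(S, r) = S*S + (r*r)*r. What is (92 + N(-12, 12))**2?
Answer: 3857296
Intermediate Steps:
N(S, r) = S**2 + r**3 (N(S, r) = S**2 + r**2*r = S**2 + r**3)
(92 + N(-12, 12))**2 = (92 + ((-12)**2 + 12**3))**2 = (92 + (144 + 1728))**2 = (92 + 1872)**2 = 1964**2 = 3857296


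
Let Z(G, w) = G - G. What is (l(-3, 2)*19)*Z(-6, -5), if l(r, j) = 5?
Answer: 0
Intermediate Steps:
Z(G, w) = 0
(l(-3, 2)*19)*Z(-6, -5) = (5*19)*0 = 95*0 = 0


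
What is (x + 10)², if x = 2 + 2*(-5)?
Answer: 4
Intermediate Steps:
x = -8 (x = 2 - 10 = -8)
(x + 10)² = (-8 + 10)² = 2² = 4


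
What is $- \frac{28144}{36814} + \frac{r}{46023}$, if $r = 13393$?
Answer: $- \frac{401110705}{847145361} \approx -0.47348$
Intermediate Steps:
$- \frac{28144}{36814} + \frac{r}{46023} = - \frac{28144}{36814} + \frac{13393}{46023} = \left(-28144\right) \frac{1}{36814} + 13393 \cdot \frac{1}{46023} = - \frac{14072}{18407} + \frac{13393}{46023} = - \frac{401110705}{847145361}$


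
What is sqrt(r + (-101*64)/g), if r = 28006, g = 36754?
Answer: sqrt(9457962502310)/18377 ≈ 167.35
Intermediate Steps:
sqrt(r + (-101*64)/g) = sqrt(28006 - 101*64/36754) = sqrt(28006 - 1*6464*(1/36754)) = sqrt(28006 - 6464*1/36754) = sqrt(28006 - 3232/18377) = sqrt(514663030/18377) = sqrt(9457962502310)/18377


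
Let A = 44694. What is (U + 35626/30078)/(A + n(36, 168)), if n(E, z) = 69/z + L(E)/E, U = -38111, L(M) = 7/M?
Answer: -192572861376/225845532851 ≈ -0.85268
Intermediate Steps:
n(E, z) = 7/E² + 69/z (n(E, z) = 69/z + (7/E)/E = 69/z + 7/E² = 7/E² + 69/z)
(U + 35626/30078)/(A + n(36, 168)) = (-38111 + 35626/30078)/(44694 + (7/36² + 69/168)) = (-38111 + 35626*(1/30078))/(44694 + (7*(1/1296) + 69*(1/168))) = (-38111 + 17813/15039)/(44694 + (7/1296 + 23/56)) = -573133516/(15039*(44694 + 3775/9072)) = -573133516/(15039*405467743/9072) = -573133516/15039*9072/405467743 = -192572861376/225845532851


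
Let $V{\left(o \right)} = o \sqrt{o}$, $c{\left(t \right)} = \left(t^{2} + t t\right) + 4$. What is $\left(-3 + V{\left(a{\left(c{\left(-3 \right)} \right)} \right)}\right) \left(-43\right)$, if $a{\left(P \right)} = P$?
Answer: $129 - 946 \sqrt{22} \approx -4308.1$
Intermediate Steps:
$c{\left(t \right)} = 4 + 2 t^{2}$ ($c{\left(t \right)} = \left(t^{2} + t^{2}\right) + 4 = 2 t^{2} + 4 = 4 + 2 t^{2}$)
$V{\left(o \right)} = o^{\frac{3}{2}}$
$\left(-3 + V{\left(a{\left(c{\left(-3 \right)} \right)} \right)}\right) \left(-43\right) = \left(-3 + \left(4 + 2 \left(-3\right)^{2}\right)^{\frac{3}{2}}\right) \left(-43\right) = \left(-3 + \left(4 + 2 \cdot 9\right)^{\frac{3}{2}}\right) \left(-43\right) = \left(-3 + \left(4 + 18\right)^{\frac{3}{2}}\right) \left(-43\right) = \left(-3 + 22^{\frac{3}{2}}\right) \left(-43\right) = \left(-3 + 22 \sqrt{22}\right) \left(-43\right) = 129 - 946 \sqrt{22}$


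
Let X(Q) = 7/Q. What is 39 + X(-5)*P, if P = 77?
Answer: -344/5 ≈ -68.800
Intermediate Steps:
39 + X(-5)*P = 39 + (7/(-5))*77 = 39 + (7*(-1/5))*77 = 39 - 7/5*77 = 39 - 539/5 = -344/5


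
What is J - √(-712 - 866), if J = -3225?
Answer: -3225 - I*√1578 ≈ -3225.0 - 39.724*I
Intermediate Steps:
J - √(-712 - 866) = -3225 - √(-712 - 866) = -3225 - √(-1578) = -3225 - I*√1578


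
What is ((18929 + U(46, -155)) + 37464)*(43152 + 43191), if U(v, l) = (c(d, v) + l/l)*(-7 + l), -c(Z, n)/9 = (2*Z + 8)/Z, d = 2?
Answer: 5610481797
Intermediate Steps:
c(Z, n) = -9*(8 + 2*Z)/Z (c(Z, n) = -9*(2*Z + 8)/Z = -9*(8 + 2*Z)/Z)
U(v, l) = 371 - 53*l (U(v, l) = ((-18 - 72/2) + l/l)*(-7 + l) = ((-18 - 72*½) + 1)*(-7 + l) = ((-18 - 36) + 1)*(-7 + l) = (-54 + 1)*(-7 + l) = -53*(-7 + l) = 371 - 53*l)
((18929 + U(46, -155)) + 37464)*(43152 + 43191) = ((18929 + (371 - 53*(-155))) + 37464)*(43152 + 43191) = ((18929 + (371 + 8215)) + 37464)*86343 = ((18929 + 8586) + 37464)*86343 = (27515 + 37464)*86343 = 64979*86343 = 5610481797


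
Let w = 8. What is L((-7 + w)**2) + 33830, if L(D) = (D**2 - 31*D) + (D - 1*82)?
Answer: 33719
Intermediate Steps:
L(D) = -82 + D**2 - 30*D (L(D) = (D**2 - 31*D) + (D - 82) = (D**2 - 31*D) + (-82 + D) = -82 + D**2 - 30*D)
L((-7 + w)**2) + 33830 = (-82 + ((-7 + 8)**2)**2 - 30*(-7 + 8)**2) + 33830 = (-82 + (1**2)**2 - 30*1**2) + 33830 = (-82 + 1**2 - 30*1) + 33830 = (-82 + 1 - 30) + 33830 = -111 + 33830 = 33719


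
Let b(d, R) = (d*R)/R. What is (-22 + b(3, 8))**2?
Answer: 361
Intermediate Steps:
b(d, R) = d (b(d, R) = (R*d)/R = d)
(-22 + b(3, 8))**2 = (-22 + 3)**2 = (-19)**2 = 361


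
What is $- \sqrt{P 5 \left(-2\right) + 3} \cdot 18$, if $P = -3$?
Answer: $- 18 \sqrt{33} \approx -103.4$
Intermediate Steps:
$- \sqrt{P 5 \left(-2\right) + 3} \cdot 18 = - \sqrt{\left(-3\right) 5 \left(-2\right) + 3} \cdot 18 = - \sqrt{\left(-15\right) \left(-2\right) + 3} \cdot 18 = - \sqrt{30 + 3} \cdot 18 = - \sqrt{33} \cdot 18 = - 18 \sqrt{33}$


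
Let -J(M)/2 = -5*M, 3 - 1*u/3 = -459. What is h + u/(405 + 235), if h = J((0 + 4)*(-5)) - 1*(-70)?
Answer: -40907/320 ≈ -127.83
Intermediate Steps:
u = 1386 (u = 9 - 3*(-459) = 9 + 1377 = 1386)
J(M) = 10*M (J(M) = -(-10)*M = 10*M)
h = -130 (h = 10*((0 + 4)*(-5)) - 1*(-70) = 10*(4*(-5)) + 70 = 10*(-20) + 70 = -200 + 70 = -130)
h + u/(405 + 235) = -130 + 1386/(405 + 235) = -130 + 1386/640 = -130 + 1386*(1/640) = -130 + 693/320 = -40907/320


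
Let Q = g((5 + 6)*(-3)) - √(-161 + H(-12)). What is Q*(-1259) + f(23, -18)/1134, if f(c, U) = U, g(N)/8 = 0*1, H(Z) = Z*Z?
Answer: -1/63 + 1259*I*√17 ≈ -0.015873 + 5191.0*I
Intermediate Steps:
H(Z) = Z²
g(N) = 0 (g(N) = 8*(0*1) = 8*0 = 0)
Q = -I*√17 (Q = 0 - √(-161 + (-12)²) = 0 - √(-161 + 144) = 0 - √(-17) = 0 - I*√17 = -I*√17 ≈ -4.1231*I)
Q*(-1259) + f(23, -18)/1134 = -I*√17*(-1259) - 18/1134 = 1259*I*√17 - 18*1/1134 = 1259*I*√17 - 1/63 = -1/63 + 1259*I*√17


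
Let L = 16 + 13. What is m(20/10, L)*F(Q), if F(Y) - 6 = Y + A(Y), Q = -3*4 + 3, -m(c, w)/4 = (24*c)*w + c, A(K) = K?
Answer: 66912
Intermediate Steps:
L = 29
m(c, w) = -4*c - 96*c*w (m(c, w) = -4*((24*c)*w + c) = -4*(24*c*w + c) = -4*(c + 24*c*w) = -4*c - 96*c*w)
Q = -9 (Q = -12 + 3 = -9)
F(Y) = 6 + 2*Y (F(Y) = 6 + (Y + Y) = 6 + 2*Y)
m(20/10, L)*F(Q) = (-4*20/10*(1 + 24*29))*(6 + 2*(-9)) = (-4*20*(1/10)*(1 + 696))*(6 - 18) = -4*2*697*(-12) = -5576*(-12) = 66912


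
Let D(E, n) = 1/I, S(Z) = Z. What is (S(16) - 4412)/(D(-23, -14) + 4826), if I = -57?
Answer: -250572/275081 ≈ -0.91090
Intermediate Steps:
D(E, n) = -1/57 (D(E, n) = 1/(-57) = -1/57)
(S(16) - 4412)/(D(-23, -14) + 4826) = (16 - 4412)/(-1/57 + 4826) = -4396/275081/57 = -4396*57/275081 = -250572/275081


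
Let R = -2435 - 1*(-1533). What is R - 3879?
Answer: -4781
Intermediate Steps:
R = -902 (R = -2435 + 1533 = -902)
R - 3879 = -902 - 3879 = -4781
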